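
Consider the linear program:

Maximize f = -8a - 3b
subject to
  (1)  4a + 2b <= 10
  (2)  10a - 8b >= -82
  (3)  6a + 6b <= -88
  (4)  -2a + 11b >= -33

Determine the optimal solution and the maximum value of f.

Extreme points and f = -8a - 3b:
  (-299/27, -97/27) → f = 2683/27
  (-583/47, -247/47) → f = 115
  (-385/39, -187/39) → f = 3641/39

The binding constraints are 10a - 8b = -82 and -2a + 11b = -33.
Solving simultaneously gives a = -583/47, b = -247/47.

a = -583/47, b = -247/47, maximum f = 115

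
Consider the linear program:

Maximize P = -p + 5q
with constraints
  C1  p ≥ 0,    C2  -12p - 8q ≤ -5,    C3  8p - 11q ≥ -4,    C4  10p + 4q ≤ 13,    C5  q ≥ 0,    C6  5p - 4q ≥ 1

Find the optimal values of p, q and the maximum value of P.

Corner points and P = -p + 5q:
  (5/12, 0) → P = -5/12
  (7/22, 13/88) → P = 37/88
  (13/10, 0) → P = -13/10
  (14/15, 11/12) → P = 73/20

p = 14/15, q = 11/12, maximum P = 73/20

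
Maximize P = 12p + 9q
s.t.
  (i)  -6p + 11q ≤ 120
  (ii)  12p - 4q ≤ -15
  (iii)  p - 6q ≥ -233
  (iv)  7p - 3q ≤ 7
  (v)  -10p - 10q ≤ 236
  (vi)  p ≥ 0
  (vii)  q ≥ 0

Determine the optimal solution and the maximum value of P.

Feasible corners and P = 12p + 9q:
  (35/12, 25/2) → P = 295/2
  (0, 120/11) → P = 1080/11
  (0, 15/4) → P = 135/4

The binding constraints are -6p + 11q = 120 and 12p - 4q = -15.
Solving simultaneously gives p = 35/12, q = 25/2.

p = 35/12, q = 25/2, maximum P = 295/2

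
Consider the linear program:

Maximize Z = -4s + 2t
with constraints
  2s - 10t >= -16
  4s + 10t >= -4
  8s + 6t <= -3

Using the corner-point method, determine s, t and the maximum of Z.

s = -10/3, t = 14/15, maximum Z = 76/5

Corner points and Z = -4s + 2t:
  (-10/3, 14/15) → Z = 76/5
  (-63/46, 61/46) → Z = 187/23
  (-3/28, -5/14) → Z = -2/7

At the optimal vertex, 2s - 10t = -16 and 4s + 10t = -4.
Solving simultaneously gives s = -10/3, t = 14/15.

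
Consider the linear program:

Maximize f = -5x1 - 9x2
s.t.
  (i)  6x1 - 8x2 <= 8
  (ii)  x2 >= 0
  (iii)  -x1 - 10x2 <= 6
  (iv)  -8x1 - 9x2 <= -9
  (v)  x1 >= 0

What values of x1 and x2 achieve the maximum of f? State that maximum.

Corner points and f = -5x1 - 9x2:
  (4/3, 0) → f = -20/3
  (9/8, 0) → f = -45/8
  (0, 1) → f = -9
The feasible region is unbounded (it extends along (0, 1), (4, 3)), but f strictly decreases along every unbounded feasible direction, so there is no improving ray and the maximum is attained at a vertex.

x1 = 9/8, x2 = 0, maximum f = -45/8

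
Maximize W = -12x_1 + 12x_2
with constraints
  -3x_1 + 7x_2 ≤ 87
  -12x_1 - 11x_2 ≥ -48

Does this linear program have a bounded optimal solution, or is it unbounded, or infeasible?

From the feasible point (-69/13, 132/13), moving in the direction (-7, -3) keeps every constraint satisfied while W increases without bound.

unbounded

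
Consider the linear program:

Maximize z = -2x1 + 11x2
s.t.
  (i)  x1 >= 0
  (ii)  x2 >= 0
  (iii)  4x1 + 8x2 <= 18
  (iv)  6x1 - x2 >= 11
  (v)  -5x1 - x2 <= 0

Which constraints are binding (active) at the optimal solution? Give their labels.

Feasible corners and z = -2x1 + 11x2:
  (9/2, 0) → z = -9
  (11/6, 0) → z = -11/3
  (53/26, 16/13) → z = 123/13

The maximum is at (53/26, 16/13). Substituting into each constraint, equality holds for (iii) and (iv); the remaining constraints have slack.

(iii) and (iv)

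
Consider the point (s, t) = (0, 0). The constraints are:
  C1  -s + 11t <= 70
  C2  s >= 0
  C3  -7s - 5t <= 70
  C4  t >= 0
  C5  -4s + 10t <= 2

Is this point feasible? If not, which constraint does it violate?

feasible

C1: 0 ≤ 70 ✓
C2: 0 ≥ 0 ✓
C3: 0 ≤ 70 ✓
C4: 0 ≥ 0 ✓
C5: 0 ≤ 2 ✓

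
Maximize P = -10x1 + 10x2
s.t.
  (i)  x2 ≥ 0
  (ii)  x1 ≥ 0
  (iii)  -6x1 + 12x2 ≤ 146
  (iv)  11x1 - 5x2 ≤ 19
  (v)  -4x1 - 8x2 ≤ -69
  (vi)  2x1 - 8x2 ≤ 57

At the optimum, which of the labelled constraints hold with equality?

Corner points and P = -10x1 + 10x2:
  (0, 73/6) → P = 365/3
  (0, 69/8) → P = 345/4
  (479/51, 860/51) → P = 1270/17
  (497/108, 683/108) → P = 155/9

The maximum is at (0, 73/6). Substituting into each constraint, equality holds for (ii) and (iii); the remaining constraints have slack.

(ii) and (iii)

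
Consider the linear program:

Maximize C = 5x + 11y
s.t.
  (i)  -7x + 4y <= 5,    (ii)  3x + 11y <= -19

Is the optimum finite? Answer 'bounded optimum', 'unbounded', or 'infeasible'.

unbounded

From the feasible point (-131/89, -118/89), moving in the direction (11, -3) keeps every constraint satisfied while C increases without bound.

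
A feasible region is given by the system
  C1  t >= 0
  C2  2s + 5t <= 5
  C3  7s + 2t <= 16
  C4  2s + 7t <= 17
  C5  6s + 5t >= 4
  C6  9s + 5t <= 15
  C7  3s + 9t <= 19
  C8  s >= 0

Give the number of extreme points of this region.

Pairwise boundary intersections that survive every other constraint:
  (2/3, 0)
  (5/3, 0)
  (10/7, 3/7)
  (0, 1)
  (0, 4/5)

5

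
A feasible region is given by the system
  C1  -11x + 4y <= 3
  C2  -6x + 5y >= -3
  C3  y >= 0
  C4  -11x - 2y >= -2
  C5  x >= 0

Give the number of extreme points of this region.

4

Of the 10 pairwise boundary intersections, those satisfying every inequality are:
  (1/33, 5/6)
  (0, 3/4)
  (2/11, 0)
  (0, 0)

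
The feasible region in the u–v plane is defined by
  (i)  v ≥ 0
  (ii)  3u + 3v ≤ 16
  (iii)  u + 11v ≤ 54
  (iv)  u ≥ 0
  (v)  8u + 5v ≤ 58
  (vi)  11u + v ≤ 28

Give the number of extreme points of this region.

5

Of the 15 pairwise boundary intersections, those satisfying every inequality are:
  (0, 0)
  (28/11, 0)
  (7/15, 73/15)
  (34/15, 46/15)
  (0, 54/11)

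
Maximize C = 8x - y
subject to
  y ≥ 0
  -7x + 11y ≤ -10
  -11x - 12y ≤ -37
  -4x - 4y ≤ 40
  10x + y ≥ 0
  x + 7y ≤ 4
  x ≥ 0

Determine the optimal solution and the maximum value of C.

x = 4, y = 0, maximum C = 32

Feasible corners and C = 8x - y:
  (37/11, 0) → C = 296/11
  (4, 0) → C = 32
  (211/65, 7/65) → C = 1681/65

The binding constraints are y = 0 and x + 7y = 4.
Solving simultaneously gives x = 4, y = 0.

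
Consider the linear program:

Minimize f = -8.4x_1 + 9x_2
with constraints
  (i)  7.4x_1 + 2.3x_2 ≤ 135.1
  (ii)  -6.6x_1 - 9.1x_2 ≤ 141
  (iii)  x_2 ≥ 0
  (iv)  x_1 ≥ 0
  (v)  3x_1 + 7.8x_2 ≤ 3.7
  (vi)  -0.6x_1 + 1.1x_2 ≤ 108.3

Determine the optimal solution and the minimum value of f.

The optimum lies where x_2 = 0 and 3x_1 + 7.8x_2 = 3.7.
Solving simultaneously gives x_1 = 37/30, x_2 = 0.

x_1 = 37/30, x_2 = 0, minimum f = -259/25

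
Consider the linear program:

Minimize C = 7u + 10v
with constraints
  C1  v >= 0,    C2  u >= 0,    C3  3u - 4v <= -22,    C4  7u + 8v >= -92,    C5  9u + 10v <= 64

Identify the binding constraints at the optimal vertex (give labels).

C2 and C3

Corner points and C = 7u + 10v:
  (0, 11/2) → C = 55
  (0, 32/5) → C = 64
  (6/11, 65/11) → C = 692/11

The minimum is at (0, 11/2). Substituting into each constraint, equality holds for C2 and C3; the remaining constraints have slack.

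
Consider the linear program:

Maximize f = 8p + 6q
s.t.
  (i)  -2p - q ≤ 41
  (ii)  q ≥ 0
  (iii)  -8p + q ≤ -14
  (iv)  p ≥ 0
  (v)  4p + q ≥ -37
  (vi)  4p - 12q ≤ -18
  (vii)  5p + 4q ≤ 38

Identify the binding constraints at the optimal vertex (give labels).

Vertices and f = 8p + 6q:
  (93/46, 50/23) → f = 672/23
  (94/37, 234/37) → f = 2156/37
  (96/19, 121/38) → f = 1131/19

The maximum is at (96/19, 121/38). Substituting into each constraint, equality holds for (vi) and (vii); the remaining constraints have slack.

(vi) and (vii)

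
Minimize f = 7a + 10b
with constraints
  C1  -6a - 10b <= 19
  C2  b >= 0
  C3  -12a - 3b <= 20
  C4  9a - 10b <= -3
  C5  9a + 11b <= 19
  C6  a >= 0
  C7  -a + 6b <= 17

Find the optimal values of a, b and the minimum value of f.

Feasible corners and f = 7a + 10b:
  (157/189, 22/21) → f = 3079/189
  (0, 3/10) → f = 3
  (0, 19/11) → f = 190/11

At the optimal vertex, 9a - 10b = -3 and a = 0.
Solving simultaneously gives a = 0, b = 3/10.

a = 0, b = 3/10, minimum f = 3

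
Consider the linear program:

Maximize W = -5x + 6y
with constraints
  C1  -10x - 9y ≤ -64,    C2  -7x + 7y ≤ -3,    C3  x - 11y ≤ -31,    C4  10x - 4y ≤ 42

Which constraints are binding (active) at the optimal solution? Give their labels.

C2 and C4

Extreme points and W = -5x + 6y:
  (25/7, 22/7) → W = 1
  (47/7, 44/7) → W = 29/7
  (293/53, 176/53) → W = -409/53

The maximum is at (47/7, 44/7). Substituting into each constraint, equality holds for C2 and C4; the remaining constraints have slack.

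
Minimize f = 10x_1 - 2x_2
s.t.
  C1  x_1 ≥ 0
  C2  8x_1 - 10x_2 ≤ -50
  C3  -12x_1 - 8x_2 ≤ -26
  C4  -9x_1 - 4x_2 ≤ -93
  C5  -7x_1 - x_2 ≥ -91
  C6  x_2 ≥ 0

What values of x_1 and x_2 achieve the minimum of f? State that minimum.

Corner points and f = 10x_1 - 2x_2:
  (0, 93/4) → f = -93/2
  (0, 91) → f = -182
  (365/61, 597/61) → f = 2456/61
  (430/39, 539/39) → f = 1074/13

At the optimal vertex, x_1 = 0 and -7x_1 - x_2 = -91.
Solving simultaneously gives x_1 = 0, x_2 = 91.

x_1 = 0, x_2 = 91, minimum f = -182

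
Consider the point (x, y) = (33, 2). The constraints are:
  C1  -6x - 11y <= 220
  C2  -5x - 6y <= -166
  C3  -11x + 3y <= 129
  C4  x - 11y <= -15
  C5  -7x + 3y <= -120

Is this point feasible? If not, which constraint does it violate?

Constraint C4: x - 11y = 11, which is not ≤ -15. All other constraints are satisfied.

not feasible — violates C4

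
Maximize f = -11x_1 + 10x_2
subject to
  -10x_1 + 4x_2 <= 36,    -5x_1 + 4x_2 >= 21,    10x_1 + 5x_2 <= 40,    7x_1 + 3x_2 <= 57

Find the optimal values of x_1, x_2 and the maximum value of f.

Corner points and f = -11x_1 + 10x_2:
  (-3, 3/2) → f = 48
  (-2/9, 76/9) → f = 782/9
  (11/13, 82/13) → f = 699/13

x_1 = -2/9, x_2 = 76/9, maximum f = 782/9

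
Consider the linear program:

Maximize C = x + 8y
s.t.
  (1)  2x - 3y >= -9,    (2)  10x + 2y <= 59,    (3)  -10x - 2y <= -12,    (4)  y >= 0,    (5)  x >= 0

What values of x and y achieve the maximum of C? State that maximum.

Extreme points and C = x + 8y:
  (159/34, 104/17) → C = 1823/34
  (9/17, 57/17) → C = 465/17
  (59/10, 0) → C = 59/10
  (6/5, 0) → C = 6/5

x = 159/34, y = 104/17, maximum C = 1823/34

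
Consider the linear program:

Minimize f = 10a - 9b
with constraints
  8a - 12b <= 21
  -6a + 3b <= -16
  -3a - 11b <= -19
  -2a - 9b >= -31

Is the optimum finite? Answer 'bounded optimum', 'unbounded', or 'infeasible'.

Vertices and f = 10a - 9b:
  (459/124, 89/124) → f = 3789/124
  (187/32, 103/48) → f = 313/8
  (233/75, 22/25) → f = 1736/75
  (79/20, 77/30) → f = 82/5
The feasible region has finitely many vertices and no improving ray; the minimum is 82/5 at (79/20, 77/30).

bounded optimum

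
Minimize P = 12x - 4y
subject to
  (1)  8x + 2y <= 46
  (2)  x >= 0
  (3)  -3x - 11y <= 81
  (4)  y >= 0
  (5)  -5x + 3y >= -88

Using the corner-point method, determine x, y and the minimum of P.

x = 0, y = 23, minimum P = -92

Corner points and P = 12x - 4y:
  (0, 23) → P = -92
  (23/4, 0) → P = 69
  (0, 0) → P = 0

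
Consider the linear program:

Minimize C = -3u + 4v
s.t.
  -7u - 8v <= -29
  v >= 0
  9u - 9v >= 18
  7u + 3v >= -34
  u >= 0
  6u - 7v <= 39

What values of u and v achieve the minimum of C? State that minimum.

u = 13/2, v = 0, minimum C = -39/2

The feasible region is unbounded (it extends along (1, 1), (7, 6)), but C strictly increases along every unbounded feasible direction, so there is no improving ray and the minimum is attained at a vertex.

The binding constraints are v = 0 and 6u - 7v = 39.
Solving simultaneously gives u = 13/2, v = 0.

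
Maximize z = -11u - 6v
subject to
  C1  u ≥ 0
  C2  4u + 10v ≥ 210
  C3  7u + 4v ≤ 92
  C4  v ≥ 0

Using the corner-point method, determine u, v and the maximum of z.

The binding constraints are u = 0 and 4u + 10v = 210.
Solving simultaneously gives u = 0, v = 21.

u = 0, v = 21, maximum z = -126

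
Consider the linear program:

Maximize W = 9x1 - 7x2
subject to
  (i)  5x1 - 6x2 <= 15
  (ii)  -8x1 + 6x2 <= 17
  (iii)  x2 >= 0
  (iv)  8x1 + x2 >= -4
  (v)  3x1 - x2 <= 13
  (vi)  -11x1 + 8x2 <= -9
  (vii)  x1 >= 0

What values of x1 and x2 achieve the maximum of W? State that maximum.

Feasible corners and W = 9x1 - 7x2:
  (3, 0) → W = 27
  (63/13, 20/13) → W = 427/13
  (9/11, 0) → W = 81/11
  (95/13, 116/13) → W = 43/13

At the optimal vertex, 5x1 - 6x2 = 15 and 3x1 - x2 = 13.
Solving simultaneously gives x1 = 63/13, x2 = 20/13.

x1 = 63/13, x2 = 20/13, maximum W = 427/13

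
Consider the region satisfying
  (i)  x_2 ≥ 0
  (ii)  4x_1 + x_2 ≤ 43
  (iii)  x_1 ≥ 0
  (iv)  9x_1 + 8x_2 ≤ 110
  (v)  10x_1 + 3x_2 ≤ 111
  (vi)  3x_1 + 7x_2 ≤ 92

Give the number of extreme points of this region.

The feasible vertices (each the meet of two boundaries and inside every other half-plane) are:
  (43/4, 0)
  (0, 0)
  (234/23, 53/23)
  (0, 92/7)
  (34/39, 166/13)

5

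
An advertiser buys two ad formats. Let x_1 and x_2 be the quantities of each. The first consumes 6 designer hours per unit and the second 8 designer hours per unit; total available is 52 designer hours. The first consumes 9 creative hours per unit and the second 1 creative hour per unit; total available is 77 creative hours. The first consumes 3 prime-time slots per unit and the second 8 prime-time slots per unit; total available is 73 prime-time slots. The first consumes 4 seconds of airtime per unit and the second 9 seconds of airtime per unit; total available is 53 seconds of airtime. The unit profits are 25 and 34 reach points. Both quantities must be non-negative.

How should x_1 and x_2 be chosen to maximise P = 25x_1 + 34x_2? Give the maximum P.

The binding constraints are 6x_1 + 8x_2 = 52 and 4x_1 + 9x_2 = 53.
Solving simultaneously gives x_1 = 2, x_2 = 5.

x_1 = 2, x_2 = 5, maximum P = 220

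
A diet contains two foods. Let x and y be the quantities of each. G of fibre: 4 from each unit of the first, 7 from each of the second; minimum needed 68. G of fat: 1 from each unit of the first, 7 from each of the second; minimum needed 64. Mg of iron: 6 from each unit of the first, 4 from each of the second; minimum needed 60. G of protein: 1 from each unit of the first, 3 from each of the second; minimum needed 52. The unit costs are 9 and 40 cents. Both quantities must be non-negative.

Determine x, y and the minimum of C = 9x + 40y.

Extreme points and C = 9x + 40y:
  (0, 52/3) → C = 2080/3
  (64, 0) → C = 576
  (43, 3) → C = 507
The feasible region is unbounded (it extends along (0, 1), (1, 0)), but C strictly increases along every unbounded feasible direction, so there is no improving ray and the minimum is attained at a vertex.

x = 43, y = 3, minimum C = 507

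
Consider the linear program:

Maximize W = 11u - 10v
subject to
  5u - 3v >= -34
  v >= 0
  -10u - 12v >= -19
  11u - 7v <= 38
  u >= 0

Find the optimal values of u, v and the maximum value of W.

Vertices and W = 11u - 10v:
  (19/10, 0) → W = 209/10
  (0, 0) → W = 0
  (0, 19/12) → W = -95/6

The binding constraints are v = 0 and -10u - 12v = -19.
Solving simultaneously gives u = 19/10, v = 0.

u = 19/10, v = 0, maximum W = 209/10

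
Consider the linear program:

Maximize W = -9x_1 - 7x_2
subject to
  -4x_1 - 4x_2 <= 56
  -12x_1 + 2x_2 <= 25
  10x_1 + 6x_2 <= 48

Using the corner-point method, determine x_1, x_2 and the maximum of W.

x_1 = -53/14, x_2 = -143/14, maximum W = 739/7

Corner points and W = -9x_1 - 7x_2:
  (-53/14, -143/14) → W = 739/7
  (33, -47) → W = 32
  (-27/46, 413/46) → W = -1324/23

At the optimal vertex, -4x_1 - 4x_2 = 56 and -12x_1 + 2x_2 = 25.
Solving simultaneously gives x_1 = -53/14, x_2 = -143/14.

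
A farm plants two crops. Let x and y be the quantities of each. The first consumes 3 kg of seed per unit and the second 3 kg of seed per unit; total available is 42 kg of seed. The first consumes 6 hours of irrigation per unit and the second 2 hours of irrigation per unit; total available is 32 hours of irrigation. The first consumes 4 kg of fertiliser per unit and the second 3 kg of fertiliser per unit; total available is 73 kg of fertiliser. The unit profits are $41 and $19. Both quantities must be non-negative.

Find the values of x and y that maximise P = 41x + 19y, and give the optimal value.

Feasible corners and P = 41x + 19y:
  (0, 0) → P = 0
  (0, 14) → P = 266
  (16/3, 0) → P = 656/3
  (1, 13) → P = 288

x = 1, y = 13, maximum P = 288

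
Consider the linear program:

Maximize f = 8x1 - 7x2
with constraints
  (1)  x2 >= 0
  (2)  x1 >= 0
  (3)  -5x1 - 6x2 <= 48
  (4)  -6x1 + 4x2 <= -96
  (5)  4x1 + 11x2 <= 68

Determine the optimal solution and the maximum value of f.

x1 = 17, x2 = 0, maximum f = 136

Corner points and f = 8x1 - 7x2:
  (16, 0) → f = 128
  (17, 0) → f = 136
  (664/41, 12/41) → f = 5228/41

The binding constraints are x2 = 0 and 4x1 + 11x2 = 68.
Solving simultaneously gives x1 = 17, x2 = 0.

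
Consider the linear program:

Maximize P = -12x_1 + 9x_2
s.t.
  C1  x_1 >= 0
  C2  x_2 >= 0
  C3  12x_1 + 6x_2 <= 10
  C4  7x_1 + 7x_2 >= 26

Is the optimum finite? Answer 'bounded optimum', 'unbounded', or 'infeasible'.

The boundaries x_1 = 0 and x_2 = 0 meet at (0, 0), but that point violates 7x_1 + 7x_2 ≥ 26. Every candidate vertex is excluded by some other constraint, so the feasible region is empty.

infeasible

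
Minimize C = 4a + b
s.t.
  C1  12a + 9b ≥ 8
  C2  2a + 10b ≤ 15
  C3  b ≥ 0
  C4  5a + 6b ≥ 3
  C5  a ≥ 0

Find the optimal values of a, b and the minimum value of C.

a = 0, b = 8/9, minimum C = 8/9

The binding constraints are 12a + 9b = 8 and a = 0.
Solving simultaneously gives a = 0, b = 8/9.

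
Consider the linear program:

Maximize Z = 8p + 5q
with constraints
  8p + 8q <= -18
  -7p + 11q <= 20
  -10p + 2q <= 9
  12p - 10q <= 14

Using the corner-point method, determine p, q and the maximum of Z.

p = -17/44, q = -41/22, maximum Z = -273/22

Extreme points and Z = 8p + 5q:
  (-9/8, -9/8) → Z = -117/8
  (-17/44, -41/22) → Z = -273/22
  (-59/38, -62/19) → Z = -546/19

At the optimal vertex, 8p + 8q = -18 and 12p - 10q = 14.
Solving simultaneously gives p = -17/44, q = -41/22.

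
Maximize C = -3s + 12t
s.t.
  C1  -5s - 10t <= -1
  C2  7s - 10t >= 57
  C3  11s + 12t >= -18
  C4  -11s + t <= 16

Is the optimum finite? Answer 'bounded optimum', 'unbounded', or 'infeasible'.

From the feasible point (29/6, -139/60), moving in the direction (10, 7) keeps every constraint satisfied while C increases without bound.

unbounded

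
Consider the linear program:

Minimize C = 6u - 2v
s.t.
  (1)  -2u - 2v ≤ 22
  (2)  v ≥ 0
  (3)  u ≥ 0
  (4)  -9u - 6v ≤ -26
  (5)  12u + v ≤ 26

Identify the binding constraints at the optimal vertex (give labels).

Extreme points and C = 6u - 2v:
  (0, 13/3) → C = -26/3
  (0, 26) → C = -52
  (130/63, 26/21) → C = 208/21

The minimum is at (0, 26). Substituting into each constraint, equality holds for (3) and (5); the remaining constraints have slack.

(3) and (5)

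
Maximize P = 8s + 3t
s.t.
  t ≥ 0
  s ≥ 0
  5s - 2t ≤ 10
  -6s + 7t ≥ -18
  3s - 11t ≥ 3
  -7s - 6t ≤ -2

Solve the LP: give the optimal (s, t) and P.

s = 104/49, t = 15/49, maximum P = 877/49

Feasible corners and P = 8s + 3t:
  (2, 0) → P = 16
  (1, 0) → P = 8
  (104/49, 15/49) → P = 877/49

The binding constraints are 5s - 2t = 10 and 3s - 11t = 3.
Solving simultaneously gives s = 104/49, t = 15/49.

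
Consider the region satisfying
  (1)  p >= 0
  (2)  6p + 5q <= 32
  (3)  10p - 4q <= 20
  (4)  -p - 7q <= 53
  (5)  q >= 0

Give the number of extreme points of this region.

4

Of the 10 pairwise boundary intersections, those satisfying every inequality are:
  (0, 32/5)
  (0, 0)
  (114/37, 100/37)
  (2, 0)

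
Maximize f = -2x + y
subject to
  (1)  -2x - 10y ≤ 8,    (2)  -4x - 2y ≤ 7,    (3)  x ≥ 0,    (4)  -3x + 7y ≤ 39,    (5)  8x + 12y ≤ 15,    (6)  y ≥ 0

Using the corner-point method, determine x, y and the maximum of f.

Extreme points and f = -2x + y:
  (0, 5/4) → f = 5/4
  (0, 0) → f = 0
  (15/8, 0) → f = -15/4

The binding constraints are x = 0 and 8x + 12y = 15.
Solving simultaneously gives x = 0, y = 5/4.

x = 0, y = 5/4, maximum f = 5/4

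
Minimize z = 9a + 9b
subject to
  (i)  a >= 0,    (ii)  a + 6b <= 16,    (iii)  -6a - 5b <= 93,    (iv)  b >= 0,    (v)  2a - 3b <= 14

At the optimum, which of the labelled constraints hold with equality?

Vertices and z = 9a + 9b:
  (0, 8/3) → z = 24
  (0, 0) → z = 0
  (44/5, 6/5) → z = 90
  (7, 0) → z = 63

The minimum is at (0, 0). Substituting into each constraint, equality holds for (i) and (iv); the remaining constraints have slack.

(i) and (iv)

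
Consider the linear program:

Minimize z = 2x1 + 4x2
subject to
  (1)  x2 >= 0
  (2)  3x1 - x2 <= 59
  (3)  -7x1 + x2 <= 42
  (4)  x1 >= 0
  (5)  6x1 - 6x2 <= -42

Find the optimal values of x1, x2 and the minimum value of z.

x1 = 0, x2 = 7, minimum z = 28

Feasible corners and z = 2x1 + 4x2:
  (33, 40) → z = 226
  (0, 42) → z = 168
  (0, 7) → z = 28
The feasible region is unbounded (it extends along (1, 7), (1, 3)), but z strictly increases along every unbounded feasible direction, so there is no improving ray and the minimum is attained at a vertex.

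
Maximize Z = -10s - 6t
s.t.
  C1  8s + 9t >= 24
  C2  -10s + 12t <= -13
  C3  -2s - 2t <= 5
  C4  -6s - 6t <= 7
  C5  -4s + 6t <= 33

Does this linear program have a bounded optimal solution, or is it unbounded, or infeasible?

Vertices and Z = -10s - 6t:
  (135/62, 68/93) → Z = -811/31
  (79/2, 191/6) → Z = -586
The feasible region has finitely many vertices and no improving ray; the maximum is -811/31 at (135/62, 68/93).

bounded optimum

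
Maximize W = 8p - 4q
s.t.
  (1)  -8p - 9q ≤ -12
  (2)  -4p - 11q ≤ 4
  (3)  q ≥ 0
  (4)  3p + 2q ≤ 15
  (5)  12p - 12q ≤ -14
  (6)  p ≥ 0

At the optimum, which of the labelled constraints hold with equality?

(4) and (5)

Extreme points and W = 8p - 4q:
  (3/34, 64/51) → W = -220/51
  (0, 4/3) → W = -16/3
  (38/15, 37/10) → W = 82/15
  (0, 15/2) → W = -30

The maximum is at (38/15, 37/10). Substituting into each constraint, equality holds for (4) and (5); the remaining constraints have slack.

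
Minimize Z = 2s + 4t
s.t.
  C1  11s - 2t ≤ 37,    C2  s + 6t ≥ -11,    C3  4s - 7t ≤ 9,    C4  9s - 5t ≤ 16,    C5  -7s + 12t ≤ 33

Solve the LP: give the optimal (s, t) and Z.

Vertices and Z = 2s + 4t:
  (153/37, 157/37) → Z = 934/37
  (255/59, 311/59) → Z = 1754/59
  (-23/31, -53/31) → Z = -258/31
  (-55/9, -22/27) → Z = -418/27
  (67/43, -17/43) → Z = 66/43

s = -55/9, t = -22/27, minimum Z = -418/27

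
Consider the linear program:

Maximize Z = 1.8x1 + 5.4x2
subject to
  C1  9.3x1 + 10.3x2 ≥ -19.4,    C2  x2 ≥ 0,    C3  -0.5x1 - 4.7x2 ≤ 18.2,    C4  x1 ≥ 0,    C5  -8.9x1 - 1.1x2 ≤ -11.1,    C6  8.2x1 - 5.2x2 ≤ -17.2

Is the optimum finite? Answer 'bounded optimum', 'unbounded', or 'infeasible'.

unbounded

From the feasible point (0, 111/11), moving in the direction (0, 1) keeps every constraint satisfied while Z increases without bound.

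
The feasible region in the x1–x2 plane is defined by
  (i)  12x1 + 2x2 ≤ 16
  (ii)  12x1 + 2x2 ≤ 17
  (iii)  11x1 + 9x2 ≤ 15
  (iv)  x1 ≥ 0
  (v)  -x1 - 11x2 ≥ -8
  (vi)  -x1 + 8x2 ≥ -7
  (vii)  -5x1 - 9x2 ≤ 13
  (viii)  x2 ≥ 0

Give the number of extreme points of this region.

Of the 27 pairwise boundary intersections, those satisfying every inequality are:
  (57/43, 2/43)
  (4/3, 0)
  (93/112, 73/112)
  (0, 8/11)
  (0, 0)

5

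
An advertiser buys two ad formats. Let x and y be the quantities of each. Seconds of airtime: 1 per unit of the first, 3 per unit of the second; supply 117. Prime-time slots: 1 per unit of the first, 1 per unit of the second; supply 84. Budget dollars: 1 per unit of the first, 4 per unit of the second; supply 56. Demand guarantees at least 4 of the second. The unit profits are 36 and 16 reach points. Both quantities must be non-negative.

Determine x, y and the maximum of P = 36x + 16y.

Corner points and P = 36x + 16y:
  (0, 14) → P = 224
  (0, 4) → P = 64
  (40, 4) → P = 1504

At the optimal vertex, x + 4y = 56 and y = 4.
Solving simultaneously gives x = 40, y = 4.

x = 40, y = 4, maximum P = 1504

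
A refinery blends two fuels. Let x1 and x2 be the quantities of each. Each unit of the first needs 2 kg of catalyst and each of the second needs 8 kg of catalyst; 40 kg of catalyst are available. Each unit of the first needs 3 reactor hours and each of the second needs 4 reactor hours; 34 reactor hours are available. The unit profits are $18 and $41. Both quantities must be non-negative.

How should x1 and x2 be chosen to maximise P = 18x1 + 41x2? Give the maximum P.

x1 = 7, x2 = 13/4, maximum P = 1037/4

Corner points and P = 18x1 + 41x2:
  (0, 0) → P = 0
  (0, 5) → P = 205
  (34/3, 0) → P = 204
  (7, 13/4) → P = 1037/4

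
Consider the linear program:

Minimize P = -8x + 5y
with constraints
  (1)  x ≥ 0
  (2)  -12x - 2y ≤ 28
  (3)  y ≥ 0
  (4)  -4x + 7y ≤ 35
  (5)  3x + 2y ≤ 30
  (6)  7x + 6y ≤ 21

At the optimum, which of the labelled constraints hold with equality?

(3) and (6)

Corner points and P = -8x + 5y:
  (0, 0) → P = 0
  (0, 7/2) → P = 35/2
  (3, 0) → P = -24

The minimum is at (3, 0). Substituting into each constraint, equality holds for (3) and (6); the remaining constraints have slack.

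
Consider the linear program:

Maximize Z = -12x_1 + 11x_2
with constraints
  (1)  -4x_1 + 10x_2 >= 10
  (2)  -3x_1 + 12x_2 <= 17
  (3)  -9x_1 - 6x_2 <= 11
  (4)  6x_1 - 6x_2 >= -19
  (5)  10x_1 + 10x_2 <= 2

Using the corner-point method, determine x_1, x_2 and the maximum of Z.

x_1 = -13/7, x_2 = 20/21, maximum Z = 688/21

Feasible corners and Z = -12x_1 + 11x_2:
  (-85/57, 23/57) → Z = 67/3
  (-4/7, 27/35) → Z = 537/35
  (-13/7, 20/21) → Z = 688/21
  (-73/75, 88/75) → Z = 1844/75

The binding constraints are -3x_1 + 12x_2 = 17 and -9x_1 - 6x_2 = 11.
Solving simultaneously gives x_1 = -13/7, x_2 = 20/21.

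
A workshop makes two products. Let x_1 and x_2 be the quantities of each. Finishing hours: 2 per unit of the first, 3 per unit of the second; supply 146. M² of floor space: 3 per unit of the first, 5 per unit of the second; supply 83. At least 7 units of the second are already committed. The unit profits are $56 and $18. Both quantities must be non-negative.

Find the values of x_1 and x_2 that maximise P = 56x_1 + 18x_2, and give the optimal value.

x_1 = 16, x_2 = 7, maximum P = 1022

Vertices and P = 56x_1 + 18x_2:
  (0, 83/5) → P = 1494/5
  (0, 7) → P = 126
  (16, 7) → P = 1022

At the optimal vertex, 3x_1 + 5x_2 = 83 and x_2 = 7.
Solving simultaneously gives x_1 = 16, x_2 = 7.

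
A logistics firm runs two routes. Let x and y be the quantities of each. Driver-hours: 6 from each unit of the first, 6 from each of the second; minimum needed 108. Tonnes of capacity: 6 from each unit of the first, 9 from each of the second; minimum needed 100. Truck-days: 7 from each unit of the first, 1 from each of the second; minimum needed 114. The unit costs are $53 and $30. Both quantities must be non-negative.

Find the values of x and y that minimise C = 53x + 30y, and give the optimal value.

x = 16, y = 2, minimum C = 908

Vertices and C = 53x + 30y:
  (0, 114) → C = 3420
  (18, 0) → C = 954
  (16, 2) → C = 908
The feasible region is unbounded (it extends along (0, 1), (1, 0)), but C strictly increases along every unbounded feasible direction, so there is no improving ray and the minimum is attained at a vertex.

The optimum lies where 6x + 6y = 108 and 7x + y = 114.
Solving simultaneously gives x = 16, y = 2.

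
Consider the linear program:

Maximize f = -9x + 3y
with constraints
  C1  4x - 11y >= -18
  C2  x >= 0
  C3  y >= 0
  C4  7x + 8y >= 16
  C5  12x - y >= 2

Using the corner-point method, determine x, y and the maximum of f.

x = 5/16, y = 7/4, maximum f = 39/16

Vertices and f = -9x + 3y:
  (5/16, 7/4) → f = 39/16
  (16/7, 0) → f = -144/7
  (32/103, 178/103) → f = 246/103
The feasible region is unbounded (it extends along (1, 0), (11, 4)), but f strictly decreases along every unbounded feasible direction, so there is no improving ray and the maximum is attained at a vertex.

The binding constraints are 4x - 11y = -18 and 12x - y = 2.
Solving simultaneously gives x = 5/16, y = 7/4.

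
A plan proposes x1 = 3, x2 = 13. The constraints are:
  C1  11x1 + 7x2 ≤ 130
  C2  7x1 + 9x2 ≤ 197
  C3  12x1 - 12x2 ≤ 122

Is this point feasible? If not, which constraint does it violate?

C1: 124 ≤ 130 ✓
C2: 138 ≤ 197 ✓
C3: -120 ≤ 122 ✓

feasible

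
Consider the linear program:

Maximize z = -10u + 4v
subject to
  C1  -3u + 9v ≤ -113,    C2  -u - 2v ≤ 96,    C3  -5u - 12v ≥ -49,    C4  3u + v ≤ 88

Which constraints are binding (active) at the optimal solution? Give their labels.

Corner points and z = -10u + 4v:
  (-638/15, -401/15) → z = 1592/5
  (599/27, -418/81) → z = -19642/81
  (272/5, -376/5) → z = -4224/5
  (1007/31, -293/31) → z = -11242/31

The maximum is at (-638/15, -401/15). Substituting into each constraint, equality holds for C1 and C2; the remaining constraints have slack.

C1 and C2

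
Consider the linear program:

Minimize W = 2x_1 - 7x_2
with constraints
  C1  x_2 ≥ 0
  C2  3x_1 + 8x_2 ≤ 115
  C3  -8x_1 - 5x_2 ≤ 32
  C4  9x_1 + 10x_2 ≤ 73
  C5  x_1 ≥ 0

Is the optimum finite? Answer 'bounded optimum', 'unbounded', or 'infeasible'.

bounded optimum

Corner points and W = 2x_1 - 7x_2:
  (73/9, 0) → W = 146/9
  (0, 0) → W = 0
  (0, 73/10) → W = -511/10
The feasible region has finitely many vertices and no improving ray; the minimum is -511/10 at (0, 73/10).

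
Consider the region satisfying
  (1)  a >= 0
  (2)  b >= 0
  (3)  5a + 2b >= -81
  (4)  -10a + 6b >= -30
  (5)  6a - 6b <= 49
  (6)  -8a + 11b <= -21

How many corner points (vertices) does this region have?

3

Intersecting each pair of boundary lines and keeping only the points that satisfy every inequality leaves:
  (3, 0)
  (21/8, 0)
  (102/31, 15/31)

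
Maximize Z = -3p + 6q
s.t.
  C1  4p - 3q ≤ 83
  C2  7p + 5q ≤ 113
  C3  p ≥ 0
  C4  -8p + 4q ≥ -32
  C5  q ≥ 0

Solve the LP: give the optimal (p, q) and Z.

p = 0, q = 113/5, maximum Z = 678/5

Corner points and Z = -3p + 6q:
  (0, 113/5) → Z = 678/5
  (9, 10) → Z = 33
  (0, 0) → Z = 0
  (4, 0) → Z = -12

The binding constraints are 7p + 5q = 113 and p = 0.
Solving simultaneously gives p = 0, q = 113/5.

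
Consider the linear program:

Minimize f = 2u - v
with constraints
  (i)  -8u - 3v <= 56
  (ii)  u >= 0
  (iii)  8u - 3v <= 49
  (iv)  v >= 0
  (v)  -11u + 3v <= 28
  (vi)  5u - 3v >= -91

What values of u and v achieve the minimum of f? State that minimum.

u = 21/2, v = 287/6, minimum f = -161/6

Vertices and f = 2u - v:
  (0, 0) → f = 0
  (0, 28/3) → f = -28/3
  (49/8, 0) → f = 49/4
  (140/3, 973/9) → f = -133/9
  (21/2, 287/6) → f = -161/6

The binding constraints are -11u + 3v = 28 and 5u - 3v = -91.
Solving simultaneously gives u = 21/2, v = 287/6.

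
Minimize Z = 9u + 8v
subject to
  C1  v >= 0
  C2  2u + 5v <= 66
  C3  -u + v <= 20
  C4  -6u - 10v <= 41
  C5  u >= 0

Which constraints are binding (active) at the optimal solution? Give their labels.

C1 and C5

Extreme points and Z = 9u + 8v:
  (33, 0) → Z = 297
  (0, 0) → Z = 0
  (0, 66/5) → Z = 528/5

The minimum is at (0, 0). Substituting into each constraint, equality holds for C1 and C5; the remaining constraints have slack.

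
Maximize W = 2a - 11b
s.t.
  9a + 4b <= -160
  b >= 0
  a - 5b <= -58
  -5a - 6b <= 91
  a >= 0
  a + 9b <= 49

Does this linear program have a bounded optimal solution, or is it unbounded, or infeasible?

infeasible

The boundaries 9a + 4b = -160 and a - 5b = -58 meet at (-1032/49, 362/49), but that point violates a ≥ 0. Every candidate vertex is excluded by some other constraint, so the feasible region is empty.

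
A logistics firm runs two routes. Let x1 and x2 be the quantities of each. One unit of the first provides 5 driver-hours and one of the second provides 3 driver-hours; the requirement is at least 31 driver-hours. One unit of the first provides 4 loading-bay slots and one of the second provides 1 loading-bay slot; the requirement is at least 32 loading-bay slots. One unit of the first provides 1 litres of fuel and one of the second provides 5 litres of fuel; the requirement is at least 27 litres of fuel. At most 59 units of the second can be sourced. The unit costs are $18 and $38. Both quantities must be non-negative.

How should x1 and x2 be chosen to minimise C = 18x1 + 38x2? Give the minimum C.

Feasible corners and C = 18x1 + 38x2:
  (0, 32) → C = 1216
  (0, 59) → C = 2242
  (27, 0) → C = 486
  (7, 4) → C = 278
The feasible region is unbounded (it extends along (1, 0)), but C strictly increases along every unbounded feasible direction, so there is no improving ray and the minimum is attained at a vertex.

The binding constraints are 4x1 + x2 = 32 and x1 + 5x2 = 27.
Solving simultaneously gives x1 = 7, x2 = 4.

x1 = 7, x2 = 4, minimum C = 278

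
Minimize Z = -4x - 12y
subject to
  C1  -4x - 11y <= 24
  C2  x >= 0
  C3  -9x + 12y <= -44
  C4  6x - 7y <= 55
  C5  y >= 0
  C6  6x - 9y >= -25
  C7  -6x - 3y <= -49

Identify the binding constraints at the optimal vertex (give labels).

C3 and C4

Vertices and Z = -4x - 12y:
  (352/9, 77/3) → Z = -4180/9
  (80/11, 59/33) → Z = -556/11
  (55/6, 0) → Z = -110/3
  (49/6, 0) → Z = -98/3

The minimum is at (352/9, 77/3). Substituting into each constraint, equality holds for C3 and C4; the remaining constraints have slack.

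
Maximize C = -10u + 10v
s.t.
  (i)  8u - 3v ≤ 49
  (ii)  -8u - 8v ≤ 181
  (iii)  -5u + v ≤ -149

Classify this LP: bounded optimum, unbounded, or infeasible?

unbounded

From the feasible point (398/7, 947/7), moving in the direction (3, 8) keeps every constraint satisfied while C increases without bound.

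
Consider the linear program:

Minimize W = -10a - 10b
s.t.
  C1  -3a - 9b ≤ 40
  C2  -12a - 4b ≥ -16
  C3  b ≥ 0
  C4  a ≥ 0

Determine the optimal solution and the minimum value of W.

a = 0, b = 4, minimum W = -40

Extreme points and W = -10a - 10b:
  (4/3, 0) → W = -40/3
  (0, 4) → W = -40
  (0, 0) → W = 0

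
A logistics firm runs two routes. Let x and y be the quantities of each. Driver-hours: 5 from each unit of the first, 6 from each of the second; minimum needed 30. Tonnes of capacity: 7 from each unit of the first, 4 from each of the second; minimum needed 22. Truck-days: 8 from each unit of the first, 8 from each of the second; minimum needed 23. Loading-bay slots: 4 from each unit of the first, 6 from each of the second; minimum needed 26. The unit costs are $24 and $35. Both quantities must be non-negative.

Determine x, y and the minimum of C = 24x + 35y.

x = 4, y = 5/3, minimum C = 463/3

Feasible corners and C = 24x + 35y:
  (0, 11/2) → C = 385/2
  (13/2, 0) → C = 156
  (6/11, 50/11) → C = 1894/11
  (4, 5/3) → C = 463/3
The feasible region is unbounded (it extends along (0, 1), (1, 0)), but C strictly increases along every unbounded feasible direction, so there is no improving ray and the minimum is attained at a vertex.

The binding constraints are 5x + 6y = 30 and 4x + 6y = 26.
Solving simultaneously gives x = 4, y = 5/3.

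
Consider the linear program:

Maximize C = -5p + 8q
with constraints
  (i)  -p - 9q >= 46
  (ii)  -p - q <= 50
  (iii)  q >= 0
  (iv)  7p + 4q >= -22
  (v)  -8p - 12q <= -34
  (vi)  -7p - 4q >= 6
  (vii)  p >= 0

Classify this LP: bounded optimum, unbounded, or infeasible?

The boundaries -7p - 4q = 6 and p = 0 meet at (0, -3/2), but that point violates -p - 9q ≥ 46. Every candidate vertex is excluded by some other constraint, so the feasible region is empty.

infeasible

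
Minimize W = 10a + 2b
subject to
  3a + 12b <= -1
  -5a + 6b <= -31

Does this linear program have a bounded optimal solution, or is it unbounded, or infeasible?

unbounded

From the feasible point (61/13, -49/39), moving in the direction (-6, -5) keeps every constraint satisfied while W decreases without bound.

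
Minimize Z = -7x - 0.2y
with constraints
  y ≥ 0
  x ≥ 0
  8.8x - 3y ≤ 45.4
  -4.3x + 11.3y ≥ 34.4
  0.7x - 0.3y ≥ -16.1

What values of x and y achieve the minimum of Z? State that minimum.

x = 344/3, y = 2891/9, minimum Z = -39011/45

Corner points and Z = -7x - 0.2y:
  (0, 344/113) → Z = -344/565
  (0, 161/3) → Z = -161/15
  (30811/4327, 24897/4327) → Z = -1103282/21635
  (344/3, 2891/9) → Z = -39011/45

The optimum lies where 8.8x - 3y = 45.4 and 0.7x - 0.3y = -16.1.
Solving simultaneously gives x = 344/3, y = 2891/9.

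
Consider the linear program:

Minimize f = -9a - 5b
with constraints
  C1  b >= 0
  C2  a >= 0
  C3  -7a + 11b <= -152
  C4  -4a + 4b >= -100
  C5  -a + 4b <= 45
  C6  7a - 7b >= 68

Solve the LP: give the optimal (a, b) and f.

Corner points and f = -9a - 5b:
  (152/7, 0) → f = -1368/7
  (25, 0) → f = -225
  (123/4, 23/4) → f = -611/2

a = 123/4, b = 23/4, minimum f = -611/2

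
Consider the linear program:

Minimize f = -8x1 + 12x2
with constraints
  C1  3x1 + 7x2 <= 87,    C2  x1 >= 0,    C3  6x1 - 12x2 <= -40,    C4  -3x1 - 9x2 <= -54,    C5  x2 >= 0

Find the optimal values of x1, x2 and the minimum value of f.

The optimum lies where 3x1 + 7x2 = 87 and 6x1 - 12x2 = -40.
Solving simultaneously gives x1 = 382/39, x2 = 107/13.

x1 = 382/39, x2 = 107/13, minimum f = 796/39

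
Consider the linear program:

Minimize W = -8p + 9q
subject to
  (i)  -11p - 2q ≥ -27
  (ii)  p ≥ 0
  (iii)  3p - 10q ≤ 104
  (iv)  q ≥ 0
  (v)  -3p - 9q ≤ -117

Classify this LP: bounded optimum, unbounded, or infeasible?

Corner points and W = -8p + 9q:
  (0, 27/2) → W = 243/2
  (3/31, 402/31) → W = 3594/31
  (0, 13) → W = 117
The feasible region has finitely many vertices and no improving ray; the minimum is 3594/31 at (3/31, 402/31).

bounded optimum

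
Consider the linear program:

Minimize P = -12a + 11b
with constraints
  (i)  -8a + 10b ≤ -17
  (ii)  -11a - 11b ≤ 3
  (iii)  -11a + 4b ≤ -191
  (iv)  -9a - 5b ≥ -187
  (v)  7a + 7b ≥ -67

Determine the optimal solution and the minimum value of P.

a = 518/11, b = -521/11, minimum P = -11947/11

Corner points and P = -12a + 11b:
  (2089/165, -194/15) → P = -48542/165
  (518/11, -521/11) → P = -11947/11
  (131/7, 26/7) → P = -1286/7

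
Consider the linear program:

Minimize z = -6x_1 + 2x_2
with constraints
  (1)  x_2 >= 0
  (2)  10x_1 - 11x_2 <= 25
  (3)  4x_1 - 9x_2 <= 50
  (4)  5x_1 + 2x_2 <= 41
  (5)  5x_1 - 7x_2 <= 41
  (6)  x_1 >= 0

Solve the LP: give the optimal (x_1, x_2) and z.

Vertices and z = -6x_1 + 2x_2:
  (5/2, 0) → z = -15
  (0, 0) → z = 0
  (167/25, 19/5) → z = -812/25
  (0, 41/2) → z = 41

The optimum lies where 10x_1 - 11x_2 = 25 and 5x_1 + 2x_2 = 41.
Solving simultaneously gives x_1 = 167/25, x_2 = 19/5.

x_1 = 167/25, x_2 = 19/5, minimum z = -812/25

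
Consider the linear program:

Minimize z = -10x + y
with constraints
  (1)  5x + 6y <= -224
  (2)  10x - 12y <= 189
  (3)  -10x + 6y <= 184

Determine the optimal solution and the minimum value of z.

x = -259/20, y = -637/24, minimum z = 2471/24

Vertices and z = -10x + y:
  (-259/20, -637/24) → z = 2471/24
  (-136/5, -44/3) → z = 772/3
  (-557/10, -373/6) → z = 2969/6

The optimum lies where 5x + 6y = -224 and 10x - 12y = 189.
Solving simultaneously gives x = -259/20, y = -637/24.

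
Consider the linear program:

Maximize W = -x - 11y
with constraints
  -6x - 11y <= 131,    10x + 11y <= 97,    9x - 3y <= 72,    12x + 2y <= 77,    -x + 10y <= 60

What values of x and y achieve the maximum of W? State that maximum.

x = 133/39, y = -179/13, maximum W = 5774/39

Extreme points and W = -x - 11y:
  (133/39, -179/13) → W = 5774/39
  (-1970/71, 229/71) → W = -549/71
  (653/112, 197/56) → W = -4987/112
  (310/111, 697/111) → W = -2659/37
  (125/18, -19/6) → W = 251/9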